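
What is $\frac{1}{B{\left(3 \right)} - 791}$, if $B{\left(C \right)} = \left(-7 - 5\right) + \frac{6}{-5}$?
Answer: $- \frac{5}{4021} \approx -0.0012435$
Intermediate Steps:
$B{\left(C \right)} = - \frac{66}{5}$ ($B{\left(C \right)} = -12 + 6 \left(- \frac{1}{5}\right) = -12 - \frac{6}{5} = - \frac{66}{5}$)
$\frac{1}{B{\left(3 \right)} - 791} = \frac{1}{- \frac{66}{5} - 791} = \frac{1}{- \frac{4021}{5}} = - \frac{5}{4021}$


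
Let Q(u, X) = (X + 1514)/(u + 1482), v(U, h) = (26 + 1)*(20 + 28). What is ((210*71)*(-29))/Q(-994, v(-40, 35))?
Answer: -21100632/281 ≈ -75091.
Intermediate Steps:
v(U, h) = 1296 (v(U, h) = 27*48 = 1296)
Q(u, X) = (1514 + X)/(1482 + u)
((210*71)*(-29))/Q(-994, v(-40, 35)) = ((210*71)*(-29))/(((1514 + 1296)/(1482 - 994))) = (14910*(-29))/((2810/488)) = -432390/((1/488)*2810) = -432390/1405/244 = -432390*244/1405 = -21100632/281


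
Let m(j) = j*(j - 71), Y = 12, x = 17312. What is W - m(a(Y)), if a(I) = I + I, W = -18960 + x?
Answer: -520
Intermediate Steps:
W = -1648 (W = -18960 + 17312 = -1648)
a(I) = 2*I
m(j) = j*(-71 + j)
W - m(a(Y)) = -1648 - 2*12*(-71 + 2*12) = -1648 - 24*(-71 + 24) = -1648 - 24*(-47) = -1648 - 1*(-1128) = -1648 + 1128 = -520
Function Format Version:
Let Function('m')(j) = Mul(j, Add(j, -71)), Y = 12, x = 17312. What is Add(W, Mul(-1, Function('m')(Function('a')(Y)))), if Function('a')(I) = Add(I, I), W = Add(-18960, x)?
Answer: -520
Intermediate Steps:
W = -1648 (W = Add(-18960, 17312) = -1648)
Function('a')(I) = Mul(2, I)
Function('m')(j) = Mul(j, Add(-71, j))
Add(W, Mul(-1, Function('m')(Function('a')(Y)))) = Add(-1648, Mul(-1, Mul(Mul(2, 12), Add(-71, Mul(2, 12))))) = Add(-1648, Mul(-1, Mul(24, Add(-71, 24)))) = Add(-1648, Mul(-1, Mul(24, -47))) = Add(-1648, Mul(-1, -1128)) = Add(-1648, 1128) = -520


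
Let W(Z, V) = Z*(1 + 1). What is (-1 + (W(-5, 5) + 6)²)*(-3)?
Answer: -45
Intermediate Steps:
W(Z, V) = 2*Z (W(Z, V) = Z*2 = 2*Z)
(-1 + (W(-5, 5) + 6)²)*(-3) = (-1 + (2*(-5) + 6)²)*(-3) = (-1 + (-10 + 6)²)*(-3) = (-1 + (-4)²)*(-3) = (-1 + 16)*(-3) = 15*(-3) = -45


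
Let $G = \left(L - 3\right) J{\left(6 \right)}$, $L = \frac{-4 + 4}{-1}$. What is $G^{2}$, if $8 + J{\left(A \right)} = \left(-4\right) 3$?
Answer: $3600$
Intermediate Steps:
$J{\left(A \right)} = -20$ ($J{\left(A \right)} = -8 - 12 = -20$)
$L = 0$ ($L = 0 \left(-1\right) = 0$)
$G = 60$ ($G = \left(0 - 3\right) \left(-20\right) = \left(-3\right) \left(-20\right) = 60$)
$G^{2} = 60^{2} = 3600$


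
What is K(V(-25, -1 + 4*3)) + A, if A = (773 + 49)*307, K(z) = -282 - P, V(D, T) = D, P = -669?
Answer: 252741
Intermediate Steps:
K(z) = 387 (K(z) = -282 - 1*(-669) = -282 + 669 = 387)
A = 252354 (A = 822*307 = 252354)
K(V(-25, -1 + 4*3)) + A = 387 + 252354 = 252741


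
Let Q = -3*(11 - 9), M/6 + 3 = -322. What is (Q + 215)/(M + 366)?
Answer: -19/144 ≈ -0.13194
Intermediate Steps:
M = -1950 (M = -18 + 6*(-322) = -18 - 1932 = -1950)
Q = -6 (Q = -3*2 = -6)
(Q + 215)/(M + 366) = (-6 + 215)/(-1950 + 366) = 209/(-1584) = 209*(-1/1584) = -19/144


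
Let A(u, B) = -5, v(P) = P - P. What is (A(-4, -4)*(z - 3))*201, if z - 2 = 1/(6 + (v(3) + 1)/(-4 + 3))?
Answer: 804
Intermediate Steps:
v(P) = 0
z = 11/5 (z = 2 + 1/(6 + (0 + 1)/(-4 + 3)) = 2 + 1/(6 + 1/(-1)) = 2 + 1/(6 + 1*(-1)) = 2 + 1/(6 - 1) = 2 + 1/5 = 2 + ⅕ = 11/5 ≈ 2.2000)
(A(-4, -4)*(z - 3))*201 = -5*(11/5 - 3)*201 = -5*(-⅘)*201 = 4*201 = 804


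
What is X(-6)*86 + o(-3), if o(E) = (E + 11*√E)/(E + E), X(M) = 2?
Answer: 345/2 - 11*I*√3/6 ≈ 172.5 - 3.1754*I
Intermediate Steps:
o(E) = (E + 11*√E)/(2*E) (o(E) = (E + 11*√E)/((2*E)) = (E + 11*√E)*(1/(2*E)) = (E + 11*√E)/(2*E))
X(-6)*86 + o(-3) = 2*86 + (½ + 11/(2*√(-3))) = 172 + (½ + 11*(-I*√3/3)/2) = 172 + (½ - 11*I*√3/6) = 345/2 - 11*I*√3/6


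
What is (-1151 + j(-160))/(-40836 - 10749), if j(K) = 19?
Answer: 1132/51585 ≈ 0.021944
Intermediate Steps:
(-1151 + j(-160))/(-40836 - 10749) = (-1151 + 19)/(-40836 - 10749) = -1132/(-51585) = -1132*(-1/51585) = 1132/51585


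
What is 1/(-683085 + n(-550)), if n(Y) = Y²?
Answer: -1/380585 ≈ -2.6275e-6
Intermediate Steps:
1/(-683085 + n(-550)) = 1/(-683085 + (-550)²) = 1/(-683085 + 302500) = 1/(-380585) = -1/380585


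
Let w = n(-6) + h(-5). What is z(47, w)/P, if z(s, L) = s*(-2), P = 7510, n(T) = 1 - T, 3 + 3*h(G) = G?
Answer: -47/3755 ≈ -0.012517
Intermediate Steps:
h(G) = -1 + G/3
w = 13/3 (w = (1 - 1*(-6)) + (-1 + (⅓)*(-5)) = (1 + 6) + (-1 - 5/3) = 7 - 8/3 = 13/3 ≈ 4.3333)
z(s, L) = -2*s
z(47, w)/P = -2*47/7510 = -94*1/7510 = -47/3755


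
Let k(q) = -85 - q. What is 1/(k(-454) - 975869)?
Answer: -1/975500 ≈ -1.0251e-6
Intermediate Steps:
1/(k(-454) - 975869) = 1/((-85 - 1*(-454)) - 975869) = 1/((-85 + 454) - 975869) = 1/(369 - 975869) = 1/(-975500) = -1/975500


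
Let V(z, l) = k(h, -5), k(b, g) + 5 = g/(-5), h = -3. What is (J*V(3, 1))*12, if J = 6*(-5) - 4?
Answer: 1632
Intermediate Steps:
J = -34 (J = -30 - 4 = -34)
k(b, g) = -5 - g/5 (k(b, g) = -5 + g/(-5) = -5 + g*(-⅕) = -5 - g/5)
V(z, l) = -4 (V(z, l) = -5 - ⅕*(-5) = -5 + 1 = -4)
(J*V(3, 1))*12 = -34*(-4)*12 = 136*12 = 1632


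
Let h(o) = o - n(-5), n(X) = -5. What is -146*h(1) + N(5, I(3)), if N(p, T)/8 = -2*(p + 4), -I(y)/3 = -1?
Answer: -1020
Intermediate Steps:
I(y) = 3 (I(y) = -3*(-1) = 3)
N(p, T) = -64 - 16*p (N(p, T) = 8*(-2*(p + 4)) = 8*(-2*(4 + p)) = 8*(-8 - 2*p) = -64 - 16*p)
h(o) = 5 + o (h(o) = o - 1*(-5) = o + 5 = 5 + o)
-146*h(1) + N(5, I(3)) = -146*(5 + 1) + (-64 - 16*5) = -146*6 + (-64 - 80) = -876 - 144 = -1020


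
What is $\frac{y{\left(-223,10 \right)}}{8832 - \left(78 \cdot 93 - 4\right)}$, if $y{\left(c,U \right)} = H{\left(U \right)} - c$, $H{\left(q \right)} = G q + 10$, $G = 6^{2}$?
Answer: $\frac{593}{1582} \approx 0.37484$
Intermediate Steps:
$G = 36$
$H{\left(q \right)} = 10 + 36 q$ ($H{\left(q \right)} = 36 q + 10 = 10 + 36 q$)
$y{\left(c,U \right)} = 10 - c + 36 U$ ($y{\left(c,U \right)} = \left(10 + 36 U\right) - c = 10 - c + 36 U$)
$\frac{y{\left(-223,10 \right)}}{8832 - \left(78 \cdot 93 - 4\right)} = \frac{10 - -223 + 36 \cdot 10}{8832 - \left(78 \cdot 93 - 4\right)} = \frac{10 + 223 + 360}{8832 - \left(7254 - 4\right)} = \frac{593}{8832 - 7250} = \frac{593}{1582}$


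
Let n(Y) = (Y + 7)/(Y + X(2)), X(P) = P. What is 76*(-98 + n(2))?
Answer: -7277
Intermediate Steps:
n(Y) = (7 + Y)/(2 + Y) (n(Y) = (Y + 7)/(Y + 2) = (7 + Y)/(2 + Y))
76*(-98 + n(2)) = 76*(-98 + (7 + 2)/(2 + 2)) = 76*(-98 + 9/4) = 76*(-383/4) = -7277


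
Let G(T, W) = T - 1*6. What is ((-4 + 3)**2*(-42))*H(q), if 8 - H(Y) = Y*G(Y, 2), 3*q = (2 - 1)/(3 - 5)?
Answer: -1757/6 ≈ -292.83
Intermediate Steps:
G(T, W) = -6 + T (G(T, W) = T - 6 = -6 + T)
q = -1/6 (q = ((2 - 1)/(3 - 5))/3 = (1/(-2))/3 = (1*(-1/2))/3 = (1/3)*(-1/2) = -1/6 ≈ -0.16667)
H(Y) = 8 - Y*(-6 + Y)
((-4 + 3)**2*(-42))*H(q) = ((-4 + 3)**2*(-42))*(8 - 1*(-1/6)*(-6 - 1/6)) = ((-1)**2*(-42))*(8 - 1*(-1/6)*(-37/6)) = (1*(-42))*(8 - 37/36) = -42*251/36 = -1757/6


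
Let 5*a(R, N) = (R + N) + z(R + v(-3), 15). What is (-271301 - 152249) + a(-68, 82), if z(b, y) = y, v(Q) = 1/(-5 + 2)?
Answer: -2117721/5 ≈ -4.2354e+5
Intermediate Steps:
v(Q) = -⅓ (v(Q) = 1/(-3) = -⅓)
a(R, N) = 3 + N/5 + R/5 (a(R, N) = ((R + N) + 15)/5 = ((N + R) + 15)/5 = (15 + N + R)/5 = 3 + N/5 + R/5)
(-271301 - 152249) + a(-68, 82) = (-271301 - 152249) + (3 + (⅕)*82 + (⅕)*(-68)) = -423550 + (3 + 82/5 - 68/5) = -423550 + 29/5 = -2117721/5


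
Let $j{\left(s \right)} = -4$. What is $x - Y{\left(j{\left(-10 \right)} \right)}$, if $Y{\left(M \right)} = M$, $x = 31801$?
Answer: $31805$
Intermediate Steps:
$x - Y{\left(j{\left(-10 \right)} \right)} = 31801 - -4 = 31801 + 4 = 31805$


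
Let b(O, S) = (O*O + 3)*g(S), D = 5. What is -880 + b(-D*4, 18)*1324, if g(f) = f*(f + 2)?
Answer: 192085040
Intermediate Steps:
g(f) = f*(2 + f)
b(O, S) = S*(2 + S)*(3 + O²) (b(O, S) = (O*O + 3)*(S*(2 + S)) = (O² + 3)*(S*(2 + S)) = (3 + O²)*(S*(2 + S)) = S*(2 + S)*(3 + O²))
-880 + b(-D*4, 18)*1324 = -880 + (18*(2 + 18)*(3 + (-1*5*4)²))*1324 = -880 + (18*20*(3 + (-5*4)²))*1324 = -880 + (18*20*(3 + (-20)²))*1324 = -880 + (18*20*(3 + 400))*1324 = -880 + (18*20*403)*1324 = -880 + 145080*1324 = -880 + 192085920 = 192085040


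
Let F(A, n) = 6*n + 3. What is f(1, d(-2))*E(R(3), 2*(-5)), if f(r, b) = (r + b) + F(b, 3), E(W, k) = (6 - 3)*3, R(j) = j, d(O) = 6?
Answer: 252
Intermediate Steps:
F(A, n) = 3 + 6*n
E(W, k) = 9 (E(W, k) = 3*3 = 9)
f(r, b) = 21 + b + r (f(r, b) = (r + b) + (3 + 6*3) = (b + r) + (3 + 18) = (b + r) + 21 = 21 + b + r)
f(1, d(-2))*E(R(3), 2*(-5)) = (21 + 6 + 1)*9 = 28*9 = 252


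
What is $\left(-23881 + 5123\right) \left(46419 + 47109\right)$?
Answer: $-1754398224$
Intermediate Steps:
$\left(-23881 + 5123\right) \left(46419 + 47109\right) = \left(-18758\right) 93528 = -1754398224$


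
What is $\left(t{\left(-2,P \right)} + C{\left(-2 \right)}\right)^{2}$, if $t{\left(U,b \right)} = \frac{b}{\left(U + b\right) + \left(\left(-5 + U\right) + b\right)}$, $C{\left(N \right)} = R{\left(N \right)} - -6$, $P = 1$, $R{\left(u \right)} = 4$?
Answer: $\frac{4761}{49} \approx 97.163$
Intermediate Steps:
$C{\left(N \right)} = 10$ ($C{\left(N \right)} = 4 - -6 = 4 + 6 = 10$)
$t{\left(U,b \right)} = \frac{b}{-5 + 2 U + 2 b}$ ($t{\left(U,b \right)} = \frac{b}{\left(U + b\right) + \left(-5 + U + b\right)} = \frac{b}{-5 + 2 U + 2 b}$)
$\left(t{\left(-2,P \right)} + C{\left(-2 \right)}\right)^{2} = \left(1 \frac{1}{-5 + 2 \left(-2\right) + 2 \cdot 1} + 10\right)^{2} = \left(1 \frac{1}{-5 - 4 + 2} + 10\right)^{2} = \left(1 \frac{1}{-7} + 10\right)^{2} = \left(1 \left(- \frac{1}{7}\right) + 10\right)^{2} = \left(- \frac{1}{7} + 10\right)^{2} = \left(\frac{69}{7}\right)^{2} = \frac{4761}{49}$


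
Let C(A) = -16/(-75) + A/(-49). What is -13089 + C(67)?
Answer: -48106316/3675 ≈ -13090.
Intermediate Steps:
C(A) = 16/75 - A/49 (C(A) = -16*(-1/75) + A*(-1/49) = 16/75 - A/49)
-13089 + C(67) = -13089 + (16/75 - 1/49*67) = -13089 + (16/75 - 67/49) = -13089 - 4241/3675 = -48106316/3675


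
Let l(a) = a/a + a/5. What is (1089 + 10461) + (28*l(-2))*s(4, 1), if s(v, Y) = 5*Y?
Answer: 11634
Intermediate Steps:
l(a) = 1 + a/5 (l(a) = 1 + a*(⅕) = 1 + a/5)
(1089 + 10461) + (28*l(-2))*s(4, 1) = (1089 + 10461) + (28*(1 + (⅕)*(-2)))*(5*1) = 11550 + (28*(1 - ⅖))*5 = 11550 + (28*(⅗))*5 = 11550 + (84/5)*5 = 11550 + 84 = 11634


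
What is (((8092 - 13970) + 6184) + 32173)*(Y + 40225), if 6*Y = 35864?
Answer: 4501816753/3 ≈ 1.5006e+9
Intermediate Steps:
Y = 17932/3 (Y = (⅙)*35864 = 17932/3 ≈ 5977.3)
(((8092 - 13970) + 6184) + 32173)*(Y + 40225) = (((8092 - 13970) + 6184) + 32173)*(17932/3 + 40225) = ((-5878 + 6184) + 32173)*(138607/3) = (306 + 32173)*(138607/3) = 32479*(138607/3) = 4501816753/3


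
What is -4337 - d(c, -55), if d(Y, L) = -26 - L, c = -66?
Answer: -4366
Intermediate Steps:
-4337 - d(c, -55) = -4337 - (-26 - 1*(-55)) = -4337 - (-26 + 55) = -4337 - 1*29 = -4337 - 29 = -4366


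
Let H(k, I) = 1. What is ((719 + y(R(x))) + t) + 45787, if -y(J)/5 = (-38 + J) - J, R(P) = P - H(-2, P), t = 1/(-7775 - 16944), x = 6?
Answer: 1154278423/24719 ≈ 46696.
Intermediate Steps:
t = -1/24719 (t = 1/(-24719) = -1/24719 ≈ -4.0455e-5)
R(P) = -1 + P (R(P) = P - 1*1 = P - 1 = -1 + P)
y(J) = 190 (y(J) = -5*((-38 + J) - J) = -5*(-38) = 190)
((719 + y(R(x))) + t) + 45787 = ((719 + 190) - 1/24719) + 45787 = (909 - 1/24719) + 45787 = 22469570/24719 + 45787 = 1154278423/24719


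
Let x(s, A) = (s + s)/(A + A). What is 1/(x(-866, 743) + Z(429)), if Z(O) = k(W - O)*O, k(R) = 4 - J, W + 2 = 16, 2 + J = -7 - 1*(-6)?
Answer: 743/2230363 ≈ 0.00033313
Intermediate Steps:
J = -3 (J = -2 + (-7 - 1*(-6)) = -2 + (-7 + 6) = -2 - 1 = -3)
W = 14 (W = -2 + 16 = 14)
k(R) = 7 (k(R) = 4 - 1*(-3) = 4 + 3 = 7)
x(s, A) = s/A (x(s, A) = (2*s)/((2*A)) = (2*s)*(1/(2*A)) = s/A)
Z(O) = 7*O
1/(x(-866, 743) + Z(429)) = 1/(-866/743 + 7*429) = 1/(-866*1/743 + 3003) = 1/(-866/743 + 3003) = 1/(2230363/743) = 743/2230363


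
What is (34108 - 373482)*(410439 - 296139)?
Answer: -38790448200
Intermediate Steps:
(34108 - 373482)*(410439 - 296139) = -339374*114300 = -38790448200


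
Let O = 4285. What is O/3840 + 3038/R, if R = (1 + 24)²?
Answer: 2868809/480000 ≈ 5.9767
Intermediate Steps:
R = 625 (R = 25² = 625)
O/3840 + 3038/R = 4285/3840 + 3038/625 = 4285*(1/3840) + 3038*(1/625) = 857/768 + 3038/625 = 2868809/480000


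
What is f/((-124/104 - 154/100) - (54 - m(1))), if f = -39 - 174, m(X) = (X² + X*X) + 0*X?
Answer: 69225/17788 ≈ 3.8917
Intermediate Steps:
m(X) = 2*X² (m(X) = (X² + X²) + 0 = 2*X² + 0 = 2*X²)
f = -213
f/((-124/104 - 154/100) - (54 - m(1))) = -213/((-124/104 - 154/100) - (54 - 2*1²)) = -213/((-124*1/104 - 154*1/100) - (54 - 2)) = -213/((-31/26 - 77/50) - (54 - 1*2)) = -213/(-888/325 - (54 - 2)) = -213/(-888/325 - 1*52) = -213/(-888/325 - 52) = -213/(-17788/325) = -213*(-325/17788) = 69225/17788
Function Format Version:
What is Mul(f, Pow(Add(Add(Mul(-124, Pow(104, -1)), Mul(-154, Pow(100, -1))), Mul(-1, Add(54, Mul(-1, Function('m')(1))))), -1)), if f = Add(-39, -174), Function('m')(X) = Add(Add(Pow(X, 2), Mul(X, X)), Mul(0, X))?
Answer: Rational(69225, 17788) ≈ 3.8917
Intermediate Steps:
Function('m')(X) = Mul(2, Pow(X, 2)) (Function('m')(X) = Add(Add(Pow(X, 2), Pow(X, 2)), 0) = Add(Mul(2, Pow(X, 2)), 0) = Mul(2, Pow(X, 2)))
f = -213
Mul(f, Pow(Add(Add(Mul(-124, Pow(104, -1)), Mul(-154, Pow(100, -1))), Mul(-1, Add(54, Mul(-1, Function('m')(1))))), -1)) = Mul(-213, Pow(Add(Add(Mul(-124, Pow(104, -1)), Mul(-154, Pow(100, -1))), Mul(-1, Add(54, Mul(-1, Mul(2, Pow(1, 2)))))), -1)) = Mul(-213, Pow(Add(Add(Mul(-124, Rational(1, 104)), Mul(-154, Rational(1, 100))), Mul(-1, Add(54, Mul(-1, Mul(2, 1))))), -1)) = Mul(-213, Pow(Add(Add(Rational(-31, 26), Rational(-77, 50)), Mul(-1, Add(54, Mul(-1, 2)))), -1)) = Mul(-213, Pow(Add(Rational(-888, 325), Mul(-1, Add(54, -2))), -1)) = Mul(-213, Pow(Add(Rational(-888, 325), Mul(-1, 52)), -1)) = Mul(-213, Pow(Add(Rational(-888, 325), -52), -1)) = Mul(-213, Pow(Rational(-17788, 325), -1)) = Mul(-213, Rational(-325, 17788)) = Rational(69225, 17788)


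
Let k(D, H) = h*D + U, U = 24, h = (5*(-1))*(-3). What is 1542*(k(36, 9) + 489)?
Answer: 1623726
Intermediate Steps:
h = 15 (h = -5*(-3) = 15)
k(D, H) = 24 + 15*D (k(D, H) = 15*D + 24 = 24 + 15*D)
1542*(k(36, 9) + 489) = 1542*((24 + 15*36) + 489) = 1542*((24 + 540) + 489) = 1542*(564 + 489) = 1542*1053 = 1623726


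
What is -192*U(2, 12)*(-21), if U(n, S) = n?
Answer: 8064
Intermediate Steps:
-192*U(2, 12)*(-21) = -192*2*(-21) = -384*(-21) = 8064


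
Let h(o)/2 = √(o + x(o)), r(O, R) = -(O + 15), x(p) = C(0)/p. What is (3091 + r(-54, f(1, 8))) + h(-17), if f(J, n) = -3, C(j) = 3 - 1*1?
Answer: 3130 + 2*I*√4947/17 ≈ 3130.0 + 8.2747*I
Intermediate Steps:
C(j) = 2 (C(j) = 3 - 1 = 2)
x(p) = 2/p
r(O, R) = -15 - O (r(O, R) = -(15 + O) = -15 - O)
h(o) = 2*√(o + 2/o)
(3091 + r(-54, f(1, 8))) + h(-17) = (3091 + (-15 - 1*(-54))) + 2*√(-17 + 2/(-17)) = (3091 + (-15 + 54)) + 2*√(-17 + 2*(-1/17)) = (3091 + 39) + 2*√(-17 - 2/17) = 3130 + 2*√(-291/17) = 3130 + 2*(I*√4947/17) = 3130 + 2*I*√4947/17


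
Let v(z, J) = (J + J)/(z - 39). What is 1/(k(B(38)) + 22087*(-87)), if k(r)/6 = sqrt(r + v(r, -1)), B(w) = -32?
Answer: -45477133/87387449008917 - 2*I*sqrt(161170)/87387449008917 ≈ -5.2041e-7 - 9.188e-12*I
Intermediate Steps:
v(z, J) = 2*J/(-39 + z) (v(z, J) = (2*J)/(-39 + z) = 2*J/(-39 + z))
k(r) = 6*sqrt(r - 2/(-39 + r)) (k(r) = 6*sqrt(r + 2*(-1)/(-39 + r)) = 6*sqrt(r - 2/(-39 + r)))
1/(k(B(38)) + 22087*(-87)) = 1/(6*sqrt((-2 - 32*(-39 - 32))/(-39 - 32)) + 22087*(-87)) = 1/(6*sqrt((-2 - 32*(-71))/(-71)) - 1921569) = 1/(6*sqrt(-(-2 + 2272)/71) - 1921569) = 1/(6*sqrt(-1/71*2270) - 1921569) = 1/(6*sqrt(-2270/71) - 1921569) = 1/(6*(I*sqrt(161170)/71) - 1921569) = 1/(6*I*sqrt(161170)/71 - 1921569) = 1/(-1921569 + 6*I*sqrt(161170)/71)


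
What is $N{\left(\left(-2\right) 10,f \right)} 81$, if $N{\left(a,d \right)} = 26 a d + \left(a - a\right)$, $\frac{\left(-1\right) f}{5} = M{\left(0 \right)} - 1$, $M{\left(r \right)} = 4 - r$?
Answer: $631800$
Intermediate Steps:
$f = -15$ ($f = - 5 \left(\left(4 - 0\right) - 1\right) = - 5 \left(\left(4 + 0\right) - 1\right) = - 5 \left(4 - 1\right) = \left(-5\right) 3 = -15$)
$N{\left(a,d \right)} = 26 a d$ ($N{\left(a,d \right)} = 26 a d + 0 = 26 a d$)
$N{\left(\left(-2\right) 10,f \right)} 81 = 26 \left(\left(-2\right) 10\right) \left(-15\right) 81 = 26 \left(-20\right) \left(-15\right) 81 = 7800 \cdot 81 = 631800$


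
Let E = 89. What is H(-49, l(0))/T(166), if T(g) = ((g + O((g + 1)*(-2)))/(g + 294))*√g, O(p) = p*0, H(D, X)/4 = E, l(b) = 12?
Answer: 40940*√166/6889 ≈ 76.568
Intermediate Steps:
H(D, X) = 356 (H(D, X) = 4*89 = 356)
O(p) = 0
T(g) = g^(3/2)/(294 + g) (T(g) = ((g + 0)/(g + 294))*√g = (g/(294 + g))*√g = g^(3/2)/(294 + g))
H(-49, l(0))/T(166) = 356/((166^(3/2)/(294 + 166))) = 356/(((166*√166)/460)) = 356/(((166*√166)*(1/460))) = 356/((83*√166/230)) = 356*(115*√166/6889) = 40940*√166/6889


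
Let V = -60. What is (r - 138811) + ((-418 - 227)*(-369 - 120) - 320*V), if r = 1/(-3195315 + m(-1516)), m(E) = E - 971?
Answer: 626110444787/3197802 ≈ 1.9579e+5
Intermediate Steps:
m(E) = -971 + E
r = -1/3197802 (r = 1/(-3195315 + (-971 - 1516)) = 1/(-3195315 - 2487) = 1/(-3197802) = -1/3197802 ≈ -3.1271e-7)
(r - 138811) + ((-418 - 227)*(-369 - 120) - 320*V) = (-1/3197802 - 138811) + ((-418 - 227)*(-369 - 120) - 320*(-60)) = -443890093423/3197802 + (-645*(-489) + 19200) = -443890093423/3197802 + (315405 + 19200) = -443890093423/3197802 + 334605 = 626110444787/3197802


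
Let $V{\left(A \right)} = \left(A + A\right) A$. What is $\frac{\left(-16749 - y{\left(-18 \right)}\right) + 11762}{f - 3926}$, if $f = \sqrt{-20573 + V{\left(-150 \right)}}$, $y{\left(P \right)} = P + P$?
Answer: $\frac{1495202}{1183773} + \frac{4951 \sqrt{24427}}{15389049} \approx 1.3134$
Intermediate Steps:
$V{\left(A \right)} = 2 A^{2}$ ($V{\left(A \right)} = 2 A A = 2 A^{2}$)
$y{\left(P \right)} = 2 P$
$f = \sqrt{24427}$ ($f = \sqrt{-20573 + 2 \left(-150\right)^{2}} = \sqrt{-20573 + 2 \cdot 22500} = \sqrt{-20573 + 45000} = \sqrt{24427} \approx 156.29$)
$\frac{\left(-16749 - y{\left(-18 \right)}\right) + 11762}{f - 3926} = \frac{\left(-16749 - 2 \left(-18\right)\right) + 11762}{\sqrt{24427} - 3926} = \frac{\left(-16749 - -36\right) + 11762}{-3926 + \sqrt{24427}} = \frac{\left(-16749 + 36\right) + 11762}{-3926 + \sqrt{24427}} = \frac{-16713 + 11762}{-3926 + \sqrt{24427}} = - \frac{4951}{-3926 + \sqrt{24427}}$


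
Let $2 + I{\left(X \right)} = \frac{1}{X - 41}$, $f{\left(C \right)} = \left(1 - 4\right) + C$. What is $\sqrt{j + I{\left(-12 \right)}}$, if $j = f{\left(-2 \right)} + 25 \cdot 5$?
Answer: $\frac{13 \sqrt{1961}}{53} \approx 10.862$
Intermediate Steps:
$f{\left(C \right)} = -3 + C$
$j = 120$ ($j = \left(-3 - 2\right) + 25 \cdot 5 = -5 + 125 = 120$)
$I{\left(X \right)} = -2 + \frac{1}{-41 + X}$ ($I{\left(X \right)} = -2 + \frac{1}{X - 41} = -2 + \frac{1}{-41 + X}$)
$\sqrt{j + I{\left(-12 \right)}} = \sqrt{120 + \frac{83 - -24}{-41 - 12}} = \sqrt{120 + \frac{83 + 24}{-53}} = \sqrt{120 - \frac{107}{53}} = \sqrt{\frac{6253}{53}} = \frac{13 \sqrt{1961}}{53}$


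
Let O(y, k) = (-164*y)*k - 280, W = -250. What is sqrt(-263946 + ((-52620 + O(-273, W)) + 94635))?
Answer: 17*I*sqrt(39499) ≈ 3378.6*I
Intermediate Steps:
O(y, k) = -280 - 164*k*y (O(y, k) = -164*k*y - 280 = -280 - 164*k*y)
sqrt(-263946 + ((-52620 + O(-273, W)) + 94635)) = sqrt(-263946 + ((-52620 + (-280 - 164*(-250)*(-273))) + 94635)) = sqrt(-263946 + ((-52620 + (-280 - 11193000)) + 94635)) = sqrt(-263946 + ((-52620 - 11193280) + 94635)) = sqrt(-263946 + (-11245900 + 94635)) = sqrt(-263946 - 11151265) = sqrt(-11415211) = 17*I*sqrt(39499)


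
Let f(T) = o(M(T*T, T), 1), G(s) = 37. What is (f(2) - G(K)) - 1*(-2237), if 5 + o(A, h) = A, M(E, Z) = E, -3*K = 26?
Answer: 2199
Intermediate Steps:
K = -26/3 (K = -⅓*26 = -26/3 ≈ -8.6667)
o(A, h) = -5 + A
f(T) = -5 + T² (f(T) = -5 + T*T = -5 + T²)
(f(2) - G(K)) - 1*(-2237) = ((-5 + 2²) - 1*37) - 1*(-2237) = ((-5 + 4) - 37) + 2237 = (-1 - 37) + 2237 = -38 + 2237 = 2199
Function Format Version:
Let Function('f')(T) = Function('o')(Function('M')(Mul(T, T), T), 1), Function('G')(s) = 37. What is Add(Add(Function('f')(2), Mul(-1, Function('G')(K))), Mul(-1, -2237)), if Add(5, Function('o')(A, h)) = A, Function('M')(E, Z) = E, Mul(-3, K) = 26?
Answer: 2199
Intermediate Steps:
K = Rational(-26, 3) (K = Mul(Rational(-1, 3), 26) = Rational(-26, 3) ≈ -8.6667)
Function('o')(A, h) = Add(-5, A)
Function('f')(T) = Add(-5, Pow(T, 2)) (Function('f')(T) = Add(-5, Mul(T, T)) = Add(-5, Pow(T, 2)))
Add(Add(Function('f')(2), Mul(-1, Function('G')(K))), Mul(-1, -2237)) = Add(Add(Add(-5, Pow(2, 2)), Mul(-1, 37)), Mul(-1, -2237)) = Add(Add(Add(-5, 4), -37), 2237) = Add(Add(-1, -37), 2237) = Add(-38, 2237) = 2199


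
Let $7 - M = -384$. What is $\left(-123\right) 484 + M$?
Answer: $-59141$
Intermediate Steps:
$M = 391$ ($M = 7 - -384 = 7 + 384 = 391$)
$\left(-123\right) 484 + M = \left(-123\right) 484 + 391 = -59532 + 391 = -59141$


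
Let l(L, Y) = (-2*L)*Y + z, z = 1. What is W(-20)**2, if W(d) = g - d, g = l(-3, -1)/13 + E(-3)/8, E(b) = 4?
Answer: 273529/676 ≈ 404.63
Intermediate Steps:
l(L, Y) = 1 - 2*L*Y (l(L, Y) = (-2*L)*Y + 1 = -2*L*Y + 1 = 1 - 2*L*Y)
g = 3/26 (g = (1 - 2*(-3)*(-1))/13 + 4/8 = (1 - 6)*(1/13) + 4*(1/8) = -5*1/13 + 1/2 = -5/13 + 1/2 = 3/26 ≈ 0.11538)
W(d) = 3/26 - d
W(-20)**2 = (3/26 - 1*(-20))**2 = (3/26 + 20)**2 = (523/26)**2 = 273529/676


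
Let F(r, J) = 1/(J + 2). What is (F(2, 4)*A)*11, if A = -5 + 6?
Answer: 11/6 ≈ 1.8333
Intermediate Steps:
F(r, J) = 1/(2 + J)
A = 1
(F(2, 4)*A)*11 = (1/(2 + 4))*11 = (1/6)*11 = ((⅙)*1)*11 = (⅙)*11 = 11/6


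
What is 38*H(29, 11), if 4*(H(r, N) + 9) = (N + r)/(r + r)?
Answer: -9728/29 ≈ -335.45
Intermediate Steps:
H(r, N) = -9 + (N + r)/(8*r) (H(r, N) = -9 + ((N + r)/(r + r))/4 = -9 + ((N + r)/((2*r)))/4 = -9 + ((N + r)*(1/(2*r)))/4 = -9 + ((N + r)/(2*r))/4 = -9 + (N + r)/(8*r))
38*H(29, 11) = 38*((1/8)*(11 - 71*29)/29) = 38*((1/8)*(1/29)*(11 - 2059)) = 38*((1/8)*(1/29)*(-2048)) = 38*(-256/29) = -9728/29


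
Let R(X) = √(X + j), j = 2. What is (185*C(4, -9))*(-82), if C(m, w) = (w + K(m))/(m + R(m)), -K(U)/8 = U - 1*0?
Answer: 248788 - 62197*√6 ≈ 96437.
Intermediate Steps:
K(U) = -8*U (K(U) = -8*(U - 1*0) = -8*(U + 0) = -8*U)
R(X) = √(2 + X) (R(X) = √(X + 2) = √(2 + X))
C(m, w) = (w - 8*m)/(m + √(2 + m))
(185*C(4, -9))*(-82) = (185*((-9 - 8*4)/(4 + √(2 + 4))))*(-82) = (185*((-9 - 32)/(4 + √6)))*(-82) = (185*(-41/(4 + √6)))*(-82) = -7585/(4 + √6)*(-82) = 621970/(4 + √6)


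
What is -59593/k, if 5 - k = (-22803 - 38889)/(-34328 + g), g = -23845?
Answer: -1155567863/76391 ≈ -15127.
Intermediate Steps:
k = 76391/19391 (k = 5 - (-22803 - 38889)/(-34328 - 23845) = 5 - (-61692)/(-58173) = 5 - (-61692)*(-1)/58173 = 5 - 1*20564/19391 = 5 - 20564/19391 = 76391/19391 ≈ 3.9395)
-59593/k = -59593/76391/19391 = -59593*19391/76391 = -1155567863/76391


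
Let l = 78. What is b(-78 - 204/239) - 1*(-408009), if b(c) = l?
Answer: 408087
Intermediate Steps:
b(c) = 78
b(-78 - 204/239) - 1*(-408009) = 78 - 1*(-408009) = 78 + 408009 = 408087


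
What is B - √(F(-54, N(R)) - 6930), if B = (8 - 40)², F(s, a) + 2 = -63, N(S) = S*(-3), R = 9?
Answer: 1024 - I*√6995 ≈ 1024.0 - 83.636*I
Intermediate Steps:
N(S) = -3*S
F(s, a) = -65 (F(s, a) = -2 - 63 = -65)
B = 1024 (B = (-32)² = 1024)
B - √(F(-54, N(R)) - 6930) = 1024 - √(-65 - 6930) = 1024 - √(-6995) = 1024 - I*√6995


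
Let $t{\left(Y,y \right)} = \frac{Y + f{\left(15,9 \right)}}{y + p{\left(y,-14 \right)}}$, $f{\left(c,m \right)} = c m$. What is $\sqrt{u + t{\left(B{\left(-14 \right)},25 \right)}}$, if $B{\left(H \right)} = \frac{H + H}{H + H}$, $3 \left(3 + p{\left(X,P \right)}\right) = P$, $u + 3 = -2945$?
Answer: $\frac{i \sqrt{496886}}{13} \approx 54.223 i$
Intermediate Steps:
$u = -2948$ ($u = -3 - 2945 = -2948$)
$p{\left(X,P \right)} = -3 + \frac{P}{3}$
$B{\left(H \right)} = 1$ ($B{\left(H \right)} = \frac{2 H}{2 H} = 2 H \frac{1}{2 H} = 1$)
$t{\left(Y,y \right)} = \frac{135 + Y}{- \frac{23}{3} + y}$ ($t{\left(Y,y \right)} = \frac{Y + 15 \cdot 9}{y + \left(-3 + \frac{1}{3} \left(-14\right)\right)} = \frac{Y + 135}{y - \frac{23}{3}} = \frac{135 + Y}{y - \frac{23}{3}} = \frac{135 + Y}{- \frac{23}{3} + y}$)
$\sqrt{u + t{\left(B{\left(-14 \right)},25 \right)}} = \sqrt{-2948 + \frac{3 \left(135 + 1\right)}{-23 + 3 \cdot 25}} = \sqrt{-2948 + 3 \frac{1}{-23 + 75} \cdot 136} = \sqrt{-2948 + 3 \cdot \frac{1}{52} \cdot 136} = \sqrt{-2948 + \frac{102}{13}} = \sqrt{- \frac{38222}{13}} = \frac{i \sqrt{496886}}{13}$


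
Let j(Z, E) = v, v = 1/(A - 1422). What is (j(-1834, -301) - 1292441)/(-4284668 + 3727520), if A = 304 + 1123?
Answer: 538517/232145 ≈ 2.3197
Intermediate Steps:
A = 1427
v = 1/5 (v = 1/(1427 - 1422) = 1/5 ≈ 0.20000)
j(Z, E) = 1/5
(j(-1834, -301) - 1292441)/(-4284668 + 3727520) = (1/5 - 1292441)/(-4284668 + 3727520) = -6462204/5/(-557148) = -6462204/5*(-1/557148) = 538517/232145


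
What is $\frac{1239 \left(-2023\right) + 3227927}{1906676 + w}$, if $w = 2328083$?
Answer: $\frac{721430}{4234759} \approx 0.17036$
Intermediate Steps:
$\frac{1239 \left(-2023\right) + 3227927}{1906676 + w} = \frac{1239 \left(-2023\right) + 3227927}{1906676 + 2328083} = \frac{-2506497 + 3227927}{4234759} = 721430 \cdot \frac{1}{4234759} = \frac{721430}{4234759}$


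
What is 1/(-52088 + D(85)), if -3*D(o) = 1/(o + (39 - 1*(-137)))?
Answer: -783/40784905 ≈ -1.9198e-5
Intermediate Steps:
D(o) = -1/(3*(176 + o)) (D(o) = -1/(3*(o + (39 - 1*(-137)))) = -1/(3*(o + (39 + 137))) = -1/(3*(o + 176)) = -1/(3*(176 + o)))
1/(-52088 + D(85)) = 1/(-52088 - 1/(528 + 3*85)) = 1/(-52088 - 1/(528 + 255)) = 1/(-52088 - 1/783) = 1/(-40784905/783) = -783/40784905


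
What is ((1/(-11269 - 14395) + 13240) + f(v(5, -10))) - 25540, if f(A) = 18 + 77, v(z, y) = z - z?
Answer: -313229121/25664 ≈ -12205.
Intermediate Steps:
v(z, y) = 0
f(A) = 95
((1/(-11269 - 14395) + 13240) + f(v(5, -10))) - 25540 = ((1/(-11269 - 14395) + 13240) + 95) - 25540 = ((1/(-25664) + 13240) + 95) - 25540 = ((-1/25664 + 13240) + 95) - 25540 = (339791359/25664 + 95) - 25540 = 342229439/25664 - 25540 = -313229121/25664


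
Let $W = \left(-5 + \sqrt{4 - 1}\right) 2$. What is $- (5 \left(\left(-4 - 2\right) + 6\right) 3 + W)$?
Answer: $10 - 2 \sqrt{3} \approx 6.5359$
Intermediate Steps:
$W = -10 + 2 \sqrt{3}$ ($W = \left(-5 + \sqrt{3}\right) 2 = -10 + 2 \sqrt{3} \approx -6.5359$)
$- (5 \left(\left(-4 - 2\right) + 6\right) 3 + W) = - (5 \left(\left(-4 - 2\right) + 6\right) 3 - \left(10 - 2 \sqrt{3}\right)) = - (5 \left(-6 + 6\right) 3 - \left(10 - 2 \sqrt{3}\right)) = - (5 \cdot 0 \cdot 3 - \left(10 - 2 \sqrt{3}\right)) = - (5 \cdot 0 - \left(10 - 2 \sqrt{3}\right)) = - (0 - \left(10 - 2 \sqrt{3}\right)) = - (-10 + 2 \sqrt{3}) = 10 - 2 \sqrt{3}$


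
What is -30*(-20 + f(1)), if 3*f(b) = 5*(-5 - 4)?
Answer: 1050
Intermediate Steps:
f(b) = -15 (f(b) = (5*(-5 - 4))/3 = (5*(-9))/3 = (1/3)*(-45) = -15)
-30*(-20 + f(1)) = -30*(-20 - 15) = -30*(-35) = 1050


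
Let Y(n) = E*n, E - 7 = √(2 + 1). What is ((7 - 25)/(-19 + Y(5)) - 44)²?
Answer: 68119804/32761 - 1485360*√3/32761 ≈ 2000.8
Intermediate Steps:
E = 7 + √3 (E = 7 + √(2 + 1) = 7 + √3 ≈ 8.7321)
Y(n) = n*(7 + √3) (Y(n) = (7 + √3)*n = n*(7 + √3))
((7 - 25)/(-19 + Y(5)) - 44)² = ((7 - 25)/(-19 + 5*(7 + √3)) - 44)² = (-18/(-19 + (35 + 5*√3)) - 44)² = (-18/(16 + 5*√3) - 44)² = (-44 - 18/(16 + 5*√3))²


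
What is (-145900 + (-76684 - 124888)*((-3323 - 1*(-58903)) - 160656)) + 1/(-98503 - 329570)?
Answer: 9066686125866755/428073 ≈ 2.1180e+10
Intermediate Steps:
(-145900 + (-76684 - 124888)*((-3323 - 1*(-58903)) - 160656)) + 1/(-98503 - 329570) = (-145900 - 201572*((-3323 + 58903) - 160656)) + 1/(-428073) = (-145900 - 201572*(55580 - 160656)) - 1/428073 = (-145900 - 201572*(-105076)) - 1/428073 = (-145900 + 21180379472) - 1/428073 = 21180233572 - 1/428073 = 9066686125866755/428073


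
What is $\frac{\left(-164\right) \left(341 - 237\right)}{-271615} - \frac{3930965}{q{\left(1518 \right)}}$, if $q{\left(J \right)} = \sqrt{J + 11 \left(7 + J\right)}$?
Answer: $\frac{17056}{271615} - \frac{3930965 \sqrt{18293}}{18293} \approx -29064.0$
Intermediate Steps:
$q{\left(J \right)} = \sqrt{77 + 12 J}$ ($q{\left(J \right)} = \sqrt{J + \left(77 + 11 J\right)} = \sqrt{77 + 12 J}$)
$\frac{\left(-164\right) \left(341 - 237\right)}{-271615} - \frac{3930965}{q{\left(1518 \right)}} = \frac{\left(-164\right) \left(341 - 237\right)}{-271615} - \frac{3930965}{\sqrt{77 + 12 \cdot 1518}} = \left(-164\right) 104 \left(- \frac{1}{271615}\right) - \frac{3930965}{\sqrt{77 + 18216}} = \left(-17056\right) \left(- \frac{1}{271615}\right) - \frac{3930965}{\sqrt{18293}} = \frac{17056}{271615} - 3930965 \frac{\sqrt{18293}}{18293} = \frac{17056}{271615} - \frac{3930965 \sqrt{18293}}{18293}$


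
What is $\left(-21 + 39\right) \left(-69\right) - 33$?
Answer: $-1275$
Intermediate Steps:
$\left(-21 + 39\right) \left(-69\right) - 33 = 18 \left(-69\right) - 33 = -1242 - 33 = -1275$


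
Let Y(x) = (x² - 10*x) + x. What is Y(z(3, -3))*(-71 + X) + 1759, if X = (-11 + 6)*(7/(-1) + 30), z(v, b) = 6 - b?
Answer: 1759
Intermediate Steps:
X = -115 (X = -5*(7*(-1) + 30) = -5*(-7 + 30) = -5*23 = -115)
Y(x) = x² - 9*x
Y(z(3, -3))*(-71 + X) + 1759 = ((6 - 1*(-3))*(-9 + (6 - 1*(-3))))*(-71 - 115) + 1759 = ((6 + 3)*(-9 + (6 + 3)))*(-186) + 1759 = (9*(-9 + 9))*(-186) + 1759 = (9*0)*(-186) + 1759 = 0*(-186) + 1759 = 0 + 1759 = 1759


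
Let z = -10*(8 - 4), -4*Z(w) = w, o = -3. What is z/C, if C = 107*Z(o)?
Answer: -160/321 ≈ -0.49844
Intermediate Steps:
Z(w) = -w/4
z = -40 (z = -10*4 = -40)
C = 321/4 (C = 107*(-1/4*(-3)) = 107*(3/4) = 321/4 ≈ 80.250)
z/C = -40/321/4 = -40*4/321 = -160/321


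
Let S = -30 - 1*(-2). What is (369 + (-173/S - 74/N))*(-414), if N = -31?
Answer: -67839489/434 ≈ -1.5631e+5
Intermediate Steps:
S = -28 (S = -30 + 2 = -28)
(369 + (-173/S - 74/N))*(-414) = (369 + (-173/(-28) - 74/(-31)))*(-414) = (369 + (-173*(-1/28) - 74*(-1/31)))*(-414) = (369 + (173/28 + 74/31))*(-414) = (369 + 7435/868)*(-414) = (327727/868)*(-414) = -67839489/434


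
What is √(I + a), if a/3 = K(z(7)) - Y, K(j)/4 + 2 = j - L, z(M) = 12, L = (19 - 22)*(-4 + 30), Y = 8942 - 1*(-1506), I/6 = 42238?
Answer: 2*√55785 ≈ 472.38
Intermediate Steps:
I = 253428 (I = 6*42238 = 253428)
Y = 10448 (Y = 8942 + 1506 = 10448)
L = -78 (L = -3*26 = -78)
K(j) = 304 + 4*j (K(j) = -8 + 4*(j - 1*(-78)) = -8 + 4*(j + 78) = -8 + 4*(78 + j) = -8 + (312 + 4*j) = 304 + 4*j)
a = -30288 (a = 3*((304 + 4*12) - 1*10448) = 3*((304 + 48) - 10448) = 3*(352 - 10448) = 3*(-10096) = -30288)
√(I + a) = √(253428 - 30288) = √223140 = 2*√55785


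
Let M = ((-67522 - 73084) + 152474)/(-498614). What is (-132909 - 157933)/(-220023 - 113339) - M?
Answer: 37243558301/41554740067 ≈ 0.89625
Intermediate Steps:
M = -5934/249307 (M = (-140606 + 152474)*(-1/498614) = 11868*(-1/498614) = -5934/249307 ≈ -0.023802)
(-132909 - 157933)/(-220023 - 113339) - M = (-132909 - 157933)/(-220023 - 113339) - 1*(-5934/249307) = -290842/(-333362) + 5934/249307 = -290842*(-1/333362) + 5934/249307 = 145421/166681 + 5934/249307 = 37243558301/41554740067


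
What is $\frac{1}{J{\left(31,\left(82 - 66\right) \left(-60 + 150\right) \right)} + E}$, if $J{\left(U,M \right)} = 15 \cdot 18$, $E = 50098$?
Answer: $\frac{1}{50368} \approx 1.9854 \cdot 10^{-5}$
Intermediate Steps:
$J{\left(U,M \right)} = 270$
$\frac{1}{J{\left(31,\left(82 - 66\right) \left(-60 + 150\right) \right)} + E} = \frac{1}{270 + 50098} = \frac{1}{50368}$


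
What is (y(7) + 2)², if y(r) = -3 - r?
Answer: 64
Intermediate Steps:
(y(7) + 2)² = ((-3 - 1*7) + 2)² = ((-3 - 7) + 2)² = (-10 + 2)² = (-8)² = 64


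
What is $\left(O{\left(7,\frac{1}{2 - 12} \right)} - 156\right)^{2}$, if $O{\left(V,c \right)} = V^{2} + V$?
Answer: $10000$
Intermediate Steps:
$O{\left(V,c \right)} = V + V^{2}$
$\left(O{\left(7,\frac{1}{2 - 12} \right)} - 156\right)^{2} = \left(7 \left(1 + 7\right) - 156\right)^{2} = \left(7 \cdot 8 - 156\right)^{2} = \left(56 - 156\right)^{2} = \left(-100\right)^{2} = 10000$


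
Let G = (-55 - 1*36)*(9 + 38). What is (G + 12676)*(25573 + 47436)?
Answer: 613202591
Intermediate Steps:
G = -4277 (G = (-55 - 36)*47 = -91*47 = -4277)
(G + 12676)*(25573 + 47436) = (-4277 + 12676)*(25573 + 47436) = 8399*73009 = 613202591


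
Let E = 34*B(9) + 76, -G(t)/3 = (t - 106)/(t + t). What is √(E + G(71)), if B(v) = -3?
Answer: I*√509354/142 ≈ 5.026*I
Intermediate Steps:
G(t) = -3*(-106 + t)/(2*t) (G(t) = -3*(t - 106)/(t + t) = -3*(-106 + t)/(2*t))
E = -26 (E = 34*(-3) + 76 = -102 + 76 = -26)
√(E + G(71)) = √(-26 + (-3/2 + 159/71)) = √(-26 + 105/142) = √(-3587/142) = I*√509354/142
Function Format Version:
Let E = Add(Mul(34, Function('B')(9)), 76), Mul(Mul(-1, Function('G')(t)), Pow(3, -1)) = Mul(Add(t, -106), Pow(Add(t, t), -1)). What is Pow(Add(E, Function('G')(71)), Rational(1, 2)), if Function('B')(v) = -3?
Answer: Mul(Rational(1, 142), I, Pow(509354, Rational(1, 2))) ≈ Mul(5.0260, I)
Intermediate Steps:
Function('G')(t) = Mul(Rational(-3, 2), Pow(t, -1), Add(-106, t)) (Function('G')(t) = Mul(-3, Mul(Add(t, -106), Pow(Add(t, t), -1))) = Mul(-3, Mul(Add(-106, t), Pow(Mul(2, t), -1))) = Mul(-3, Mul(Add(-106, t), Mul(Rational(1, 2), Pow(t, -1)))) = Mul(-3, Mul(Rational(1, 2), Pow(t, -1), Add(-106, t))) = Mul(Rational(-3, 2), Pow(t, -1), Add(-106, t)))
E = -26 (E = Add(Mul(34, -3), 76) = Add(-102, 76) = -26)
Pow(Add(E, Function('G')(71)), Rational(1, 2)) = Pow(Add(-26, Add(Rational(-3, 2), Mul(159, Pow(71, -1)))), Rational(1, 2)) = Pow(Add(-26, Add(Rational(-3, 2), Mul(159, Rational(1, 71)))), Rational(1, 2)) = Pow(Add(-26, Add(Rational(-3, 2), Rational(159, 71))), Rational(1, 2)) = Pow(Add(-26, Rational(105, 142)), Rational(1, 2)) = Pow(Rational(-3587, 142), Rational(1, 2)) = Mul(Rational(1, 142), I, Pow(509354, Rational(1, 2)))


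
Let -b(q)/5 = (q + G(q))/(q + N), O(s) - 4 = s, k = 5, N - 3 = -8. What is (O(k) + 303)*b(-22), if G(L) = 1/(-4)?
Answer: -11570/9 ≈ -1285.6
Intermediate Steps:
N = -5 (N = 3 - 8 = -5)
O(s) = 4 + s
G(L) = -¼ (G(L) = 1*(-¼) = -¼)
b(q) = -5*(-¼ + q)/(-5 + q) (b(q) = -5*(q - ¼)/(q - 5) = -5*(-¼ + q)/(-5 + q))
(O(k) + 303)*b(-22) = ((4 + 5) + 303)*(5*(1 - 4*(-22))/(4*(-5 - 22))) = (9 + 303)*((5/4)*(1 + 88)/(-27)) = 312*((5/4)*(-1/27)*89) = 312*(-445/108) = -11570/9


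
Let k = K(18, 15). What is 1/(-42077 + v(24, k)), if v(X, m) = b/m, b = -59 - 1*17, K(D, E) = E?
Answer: -15/631231 ≈ -2.3763e-5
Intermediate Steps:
b = -76 (b = -59 - 17 = -76)
k = 15
v(X, m) = -76/m
1/(-42077 + v(24, k)) = 1/(-42077 - 76/15) = 1/(-631231/15) = -15/631231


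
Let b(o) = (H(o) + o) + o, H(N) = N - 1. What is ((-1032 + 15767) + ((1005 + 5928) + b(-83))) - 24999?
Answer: -3581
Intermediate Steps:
H(N) = -1 + N
b(o) = -1 + 3*o (b(o) = ((-1 + o) + o) + o = (-1 + 2*o) + o = -1 + 3*o)
((-1032 + 15767) + ((1005 + 5928) + b(-83))) - 24999 = ((-1032 + 15767) + ((1005 + 5928) + (-1 + 3*(-83)))) - 24999 = (14735 + (6933 + (-1 - 249))) - 24999 = (14735 + (6933 - 250)) - 24999 = (14735 + 6683) - 24999 = 21418 - 24999 = -3581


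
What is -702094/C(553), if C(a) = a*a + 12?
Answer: -702094/305821 ≈ -2.2958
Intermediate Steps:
C(a) = 12 + a² (C(a) = a² + 12 = 12 + a²)
-702094/C(553) = -702094/(12 + 553²) = -702094/(12 + 305809) = -702094/305821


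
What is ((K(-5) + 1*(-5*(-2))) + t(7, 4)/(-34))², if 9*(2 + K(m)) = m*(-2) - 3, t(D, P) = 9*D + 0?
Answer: 4490161/93636 ≈ 47.953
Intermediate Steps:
t(D, P) = 9*D
K(m) = -7/3 - 2*m/9 (K(m) = -2 + (m*(-2) - 3)/9 = -2 + (-2*m - 3)/9 = -2 + (-3 - 2*m)/9 = -2 + (-⅓ - 2*m/9) = -7/3 - 2*m/9)
((K(-5) + 1*(-5*(-2))) + t(7, 4)/(-34))² = (((-7/3 - 2/9*(-5)) + 1*(-5*(-2))) + (9*7)/(-34))² = (((-7/3 + 10/9) + 1*10) + 63*(-1/34))² = ((-11/9 + 10) - 63/34)² = (79/9 - 63/34)² = (2119/306)² = 4490161/93636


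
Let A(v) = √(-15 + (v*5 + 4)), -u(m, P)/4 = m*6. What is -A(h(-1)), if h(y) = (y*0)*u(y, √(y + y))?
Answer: -I*√11 ≈ -3.3166*I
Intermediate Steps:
u(m, P) = -24*m (u(m, P) = -4*m*6 = -24*m)
h(y) = 0 (h(y) = (y*0)*(-24*y) = 0*(-24*y) = 0)
A(v) = √(-11 + 5*v) (A(v) = √(-15 + (5*v + 4)) = √(-15 + (4 + 5*v)) = √(-11 + 5*v))
-A(h(-1)) = -√(-11 + 5*0) = -√(-11 + 0) = -√(-11) = -I*√11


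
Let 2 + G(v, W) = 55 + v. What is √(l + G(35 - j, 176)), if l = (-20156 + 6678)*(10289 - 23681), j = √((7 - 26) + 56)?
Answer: √(180497464 - √37) ≈ 13435.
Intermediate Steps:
j = √37 (j = √(-19 + 56) = √37 ≈ 6.0828)
G(v, W) = 53 + v (G(v, W) = -2 + (55 + v) = 53 + v)
l = 180497376 (l = -13478*(-13392) = 180497376)
√(l + G(35 - j, 176)) = √(180497376 + (53 + (35 - √37))) = √(180497376 + (88 - √37)) = √(180497464 - √37)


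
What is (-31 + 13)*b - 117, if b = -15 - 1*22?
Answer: 549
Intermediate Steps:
b = -37 (b = -15 - 22 = -37)
(-31 + 13)*b - 117 = (-31 + 13)*(-37) - 117 = -18*(-37) - 117 = 666 - 117 = 549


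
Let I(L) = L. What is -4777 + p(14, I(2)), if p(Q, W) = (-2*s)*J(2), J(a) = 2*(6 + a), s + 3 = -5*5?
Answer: -3881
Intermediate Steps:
s = -28 (s = -3 - 5*5 = -3 - 25 = -28)
J(a) = 12 + 2*a
p(Q, W) = 896 (p(Q, W) = (-2*(-28))*(12 + 2*2) = 56*(12 + 4) = 56*16 = 896)
-4777 + p(14, I(2)) = -4777 + 896 = -3881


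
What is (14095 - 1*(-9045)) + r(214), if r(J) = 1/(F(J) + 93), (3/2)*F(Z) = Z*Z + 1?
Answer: 2125941223/91873 ≈ 23140.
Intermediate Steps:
F(Z) = 2/3 + 2*Z**2/3 (F(Z) = 2*(Z*Z + 1)/3 = 2*(Z**2 + 1)/3 = 2*(1 + Z**2)/3 = 2/3 + 2*Z**2/3)
r(J) = 1/(281/3 + 2*J**2/3) (r(J) = 1/((2/3 + 2*J**2/3) + 93) = 1/(281/3 + 2*J**2/3))
(14095 - 1*(-9045)) + r(214) = (14095 - 1*(-9045)) + 3/(281 + 2*214**2) = (14095 + 9045) + 3/(281 + 2*45796) = 23140 + 3/(281 + 91592) = 23140 + 3/91873 = 2125941223/91873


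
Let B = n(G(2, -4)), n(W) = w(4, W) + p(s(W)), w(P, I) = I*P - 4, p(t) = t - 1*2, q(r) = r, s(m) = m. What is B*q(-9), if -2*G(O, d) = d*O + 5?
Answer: -27/2 ≈ -13.500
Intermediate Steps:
p(t) = -2 + t (p(t) = t - 2 = -2 + t)
G(O, d) = -5/2 - O*d/2 (G(O, d) = -(d*O + 5)/2 = -(O*d + 5)/2 = -(5 + O*d)/2 = -5/2 - O*d/2)
w(P, I) = -4 + I*P
n(W) = -6 + 5*W (n(W) = (-4 + W*4) + (-2 + W) = (-4 + 4*W) + (-2 + W) = -6 + 5*W)
B = 3/2 (B = -6 + 5*(-5/2 - ½*2*(-4)) = -6 + 5*(-5/2 + 4) = -6 + 5*(3/2) = -6 + 15/2 = 3/2 ≈ 1.5000)
B*q(-9) = (3/2)*(-9) = -27/2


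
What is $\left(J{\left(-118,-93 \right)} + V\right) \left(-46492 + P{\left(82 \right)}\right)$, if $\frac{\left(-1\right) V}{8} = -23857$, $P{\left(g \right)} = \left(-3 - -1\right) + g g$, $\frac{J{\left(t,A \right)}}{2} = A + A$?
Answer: $-7575548680$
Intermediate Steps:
$J{\left(t,A \right)} = 4 A$ ($J{\left(t,A \right)} = 2 \left(A + A\right) = 2 \cdot 2 A = 4 A$)
$P{\left(g \right)} = -2 + g^{2}$ ($P{\left(g \right)} = \left(-3 + 1\right) + g^{2} = -2 + g^{2}$)
$V = 190856$ ($V = \left(-8\right) \left(-23857\right) = 190856$)
$\left(J{\left(-118,-93 \right)} + V\right) \left(-46492 + P{\left(82 \right)}\right) = \left(4 \left(-93\right) + 190856\right) \left(-46492 - \left(2 - 82^{2}\right)\right) = \left(-372 + 190856\right) \left(-46492 + \left(-2 + 6724\right)\right) = 190484 \left(-46492 + 6722\right) = 190484 \left(-39770\right) = -7575548680$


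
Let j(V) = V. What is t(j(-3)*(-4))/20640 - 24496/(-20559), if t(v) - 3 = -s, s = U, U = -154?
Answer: 169608401/141445920 ≈ 1.1991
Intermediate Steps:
s = -154
t(v) = 157 (t(v) = 3 - 1*(-154) = 3 + 154 = 157)
t(j(-3)*(-4))/20640 - 24496/(-20559) = 157/20640 - 24496/(-20559) = 157*(1/20640) - 24496*(-1/20559) = 157/20640 + 24496/20559 = 169608401/141445920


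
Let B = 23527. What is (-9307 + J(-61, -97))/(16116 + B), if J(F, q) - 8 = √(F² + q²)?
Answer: -9299/39643 + √13130/39643 ≈ -0.23168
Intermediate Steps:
J(F, q) = 8 + √(F² + q²)
(-9307 + J(-61, -97))/(16116 + B) = (-9307 + (8 + √((-61)² + (-97)²)))/(16116 + 23527) = (-9307 + (8 + √(3721 + 9409)))/39643 = (-9307 + (8 + √13130))*(1/39643) = (-9299 + √13130)*(1/39643) = -9299/39643 + √13130/39643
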